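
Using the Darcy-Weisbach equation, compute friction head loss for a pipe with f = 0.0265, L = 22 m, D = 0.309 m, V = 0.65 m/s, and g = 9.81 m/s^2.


Darcy-Weisbach equation: h_f = f * (L/D) * V^2/(2g).
f * L/D = 0.0265 * 22/0.309 = 1.8867.
V^2/(2g) = 0.65^2 / (2*9.81) = 0.4225 / 19.62 = 0.0215 m.
h_f = 1.8867 * 0.0215 = 0.041 m.

0.041


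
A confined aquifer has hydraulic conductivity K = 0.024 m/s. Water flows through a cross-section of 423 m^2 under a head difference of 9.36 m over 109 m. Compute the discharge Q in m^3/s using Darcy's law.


Darcy's law: Q = K * A * i, where i = dh/L.
Hydraulic gradient i = 9.36 / 109 = 0.085872.
Q = 0.024 * 423 * 0.085872
  = 0.8718 m^3/s.

0.8718


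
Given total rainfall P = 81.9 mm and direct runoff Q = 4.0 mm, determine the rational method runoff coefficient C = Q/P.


The runoff coefficient C = runoff depth / rainfall depth.
C = 4.0 / 81.9
  = 0.0488.

0.0488


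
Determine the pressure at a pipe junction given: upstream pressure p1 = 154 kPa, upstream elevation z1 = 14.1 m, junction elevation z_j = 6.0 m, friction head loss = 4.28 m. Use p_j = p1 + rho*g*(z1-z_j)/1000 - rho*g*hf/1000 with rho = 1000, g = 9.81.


Junction pressure: p_j = p1 + rho*g*(z1 - z_j)/1000 - rho*g*hf/1000.
Elevation term = 1000*9.81*(14.1 - 6.0)/1000 = 79.461 kPa.
Friction term = 1000*9.81*4.28/1000 = 41.987 kPa.
p_j = 154 + 79.461 - 41.987 = 191.47 kPa.

191.47


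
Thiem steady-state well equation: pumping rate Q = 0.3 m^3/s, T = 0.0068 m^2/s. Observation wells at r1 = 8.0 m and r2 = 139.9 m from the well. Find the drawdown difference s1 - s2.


Thiem equation: s1 - s2 = Q/(2*pi*T) * ln(r2/r1).
ln(r2/r1) = ln(139.9/8.0) = 2.8615.
Q/(2*pi*T) = 0.3 / (2*pi*0.0068) = 0.3 / 0.0427 = 7.0215.
s1 - s2 = 7.0215 * 2.8615 = 20.092 m.

20.092


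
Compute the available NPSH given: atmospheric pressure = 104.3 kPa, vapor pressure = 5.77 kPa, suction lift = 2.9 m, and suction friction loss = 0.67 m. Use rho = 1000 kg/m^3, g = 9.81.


NPSHa = p_atm/(rho*g) - z_s - hf_s - p_vap/(rho*g).
p_atm/(rho*g) = 104.3*1000 / (1000*9.81) = 10.632 m.
p_vap/(rho*g) = 5.77*1000 / (1000*9.81) = 0.588 m.
NPSHa = 10.632 - 2.9 - 0.67 - 0.588
      = 6.47 m.

6.47


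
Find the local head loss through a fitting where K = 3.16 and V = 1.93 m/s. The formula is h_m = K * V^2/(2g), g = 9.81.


Minor loss formula: h_m = K * V^2/(2g).
V^2 = 1.93^2 = 3.7249.
V^2/(2g) = 3.7249 / 19.62 = 0.1899 m.
h_m = 3.16 * 0.1899 = 0.5999 m.

0.5999


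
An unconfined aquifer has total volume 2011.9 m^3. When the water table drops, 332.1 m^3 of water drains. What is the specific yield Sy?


Specific yield Sy = Volume drained / Total volume.
Sy = 332.1 / 2011.9
   = 0.1651.

0.1651


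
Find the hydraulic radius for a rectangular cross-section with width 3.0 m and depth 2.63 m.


For a rectangular section:
Flow area A = b * y = 3.0 * 2.63 = 7.89 m^2.
Wetted perimeter P = b + 2y = 3.0 + 2*2.63 = 8.26 m.
Hydraulic radius R = A/P = 7.89 / 8.26 = 0.9552 m.

0.9552


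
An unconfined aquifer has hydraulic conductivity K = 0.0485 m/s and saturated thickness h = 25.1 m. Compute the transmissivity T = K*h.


Transmissivity is defined as T = K * h.
T = 0.0485 * 25.1
  = 1.2174 m^2/s.

1.2174


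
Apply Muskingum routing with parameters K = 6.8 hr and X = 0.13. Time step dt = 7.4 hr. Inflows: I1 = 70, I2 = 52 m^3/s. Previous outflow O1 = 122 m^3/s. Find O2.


Muskingum coefficients:
denom = 2*K*(1-X) + dt = 2*6.8*(1-0.13) + 7.4 = 19.232.
C0 = (dt - 2*K*X)/denom = (7.4 - 2*6.8*0.13)/19.232 = 0.2928.
C1 = (dt + 2*K*X)/denom = (7.4 + 2*6.8*0.13)/19.232 = 0.4767.
C2 = (2*K*(1-X) - dt)/denom = 0.2304.
O2 = C0*I2 + C1*I1 + C2*O1
   = 0.2928*52 + 0.4767*70 + 0.2304*122
   = 76.71 m^3/s.

76.71


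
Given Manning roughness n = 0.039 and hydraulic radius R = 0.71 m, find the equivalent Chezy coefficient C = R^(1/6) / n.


The Chezy coefficient relates to Manning's n through C = R^(1/6) / n.
R^(1/6) = 0.71^(1/6) = 0.944517.
C = 0.944517 / 0.039 = 24.22 m^(1/2)/s.

24.22


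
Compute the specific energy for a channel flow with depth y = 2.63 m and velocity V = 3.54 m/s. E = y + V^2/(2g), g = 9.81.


Specific energy E = y + V^2/(2g).
Velocity head = V^2/(2g) = 3.54^2 / (2*9.81) = 12.5316 / 19.62 = 0.6387 m.
E = 2.63 + 0.6387 = 3.2687 m.

3.2687


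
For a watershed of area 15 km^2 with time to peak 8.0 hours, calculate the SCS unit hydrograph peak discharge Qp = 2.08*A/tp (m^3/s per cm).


SCS formula: Qp = 2.08 * A / tp.
Qp = 2.08 * 15 / 8.0
   = 31.2 / 8.0
   = 3.9 m^3/s per cm.

3.9


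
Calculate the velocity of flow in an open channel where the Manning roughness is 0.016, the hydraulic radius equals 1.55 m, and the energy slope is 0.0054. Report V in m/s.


Manning's equation gives V = (1/n) * R^(2/3) * S^(1/2).
First, compute R^(2/3) = 1.55^(2/3) = 1.3393.
Next, S^(1/2) = 0.0054^(1/2) = 0.073485.
Then 1/n = 1/0.016 = 62.5.
V = 62.5 * 1.3393 * 0.073485 = 6.1513 m/s.

6.1513


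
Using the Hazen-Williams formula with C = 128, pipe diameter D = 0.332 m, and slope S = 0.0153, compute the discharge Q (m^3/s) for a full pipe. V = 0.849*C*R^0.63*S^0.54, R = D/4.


For a full circular pipe, R = D/4 = 0.332/4 = 0.083 m.
V = 0.849 * 128 * 0.083^0.63 * 0.0153^0.54
  = 0.849 * 128 * 0.208458 * 0.104649
  = 2.3707 m/s.
Pipe area A = pi*D^2/4 = pi*0.332^2/4 = 0.0866 m^2.
Q = A * V = 0.0866 * 2.3707 = 0.2052 m^3/s.

0.2052


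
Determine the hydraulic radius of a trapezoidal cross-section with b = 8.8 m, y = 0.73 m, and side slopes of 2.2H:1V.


For a trapezoidal section with side slope z:
A = (b + z*y)*y = (8.8 + 2.2*0.73)*0.73 = 7.596 m^2.
P = b + 2*y*sqrt(1 + z^2) = 8.8 + 2*0.73*sqrt(1 + 2.2^2) = 12.328 m.
R = A/P = 7.596 / 12.328 = 0.6162 m.

0.6162


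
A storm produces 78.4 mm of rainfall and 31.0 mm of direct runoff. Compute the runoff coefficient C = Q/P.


The runoff coefficient C = runoff depth / rainfall depth.
C = 31.0 / 78.4
  = 0.3954.

0.3954


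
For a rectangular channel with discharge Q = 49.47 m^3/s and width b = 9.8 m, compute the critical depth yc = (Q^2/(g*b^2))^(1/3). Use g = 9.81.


Using yc = (Q^2 / (g * b^2))^(1/3):
Q^2 = 49.47^2 = 2447.28.
g * b^2 = 9.81 * 9.8^2 = 9.81 * 96.04 = 942.15.
Q^2 / (g*b^2) = 2447.28 / 942.15 = 2.5975.
yc = 2.5975^(1/3) = 1.3746 m.

1.3746


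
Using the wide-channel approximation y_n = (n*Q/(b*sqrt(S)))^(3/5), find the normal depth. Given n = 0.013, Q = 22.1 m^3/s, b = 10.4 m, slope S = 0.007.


We use the wide-channel approximation y_n = (n*Q/(b*sqrt(S)))^(3/5).
sqrt(S) = sqrt(0.007) = 0.083666.
Numerator: n*Q = 0.013 * 22.1 = 0.2873.
Denominator: b*sqrt(S) = 10.4 * 0.083666 = 0.870126.
arg = 0.3302.
y_n = 0.3302^(3/5) = 0.5143 m.

0.5143


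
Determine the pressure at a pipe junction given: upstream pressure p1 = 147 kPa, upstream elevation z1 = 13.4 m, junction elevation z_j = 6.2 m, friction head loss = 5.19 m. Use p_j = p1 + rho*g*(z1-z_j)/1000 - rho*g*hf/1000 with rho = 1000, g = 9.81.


Junction pressure: p_j = p1 + rho*g*(z1 - z_j)/1000 - rho*g*hf/1000.
Elevation term = 1000*9.81*(13.4 - 6.2)/1000 = 70.632 kPa.
Friction term = 1000*9.81*5.19/1000 = 50.914 kPa.
p_j = 147 + 70.632 - 50.914 = 166.72 kPa.

166.72


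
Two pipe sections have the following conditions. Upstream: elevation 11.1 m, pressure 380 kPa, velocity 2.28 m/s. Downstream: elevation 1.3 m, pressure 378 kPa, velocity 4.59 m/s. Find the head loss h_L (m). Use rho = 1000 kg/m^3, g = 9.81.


Total head at each section: H = z + p/(rho*g) + V^2/(2g).
H1 = 11.1 + 380*1000/(1000*9.81) + 2.28^2/(2*9.81)
   = 11.1 + 38.736 + 0.265
   = 50.101 m.
H2 = 1.3 + 378*1000/(1000*9.81) + 4.59^2/(2*9.81)
   = 1.3 + 38.532 + 1.0738
   = 40.906 m.
h_L = H1 - H2 = 50.101 - 40.906 = 9.195 m.

9.195


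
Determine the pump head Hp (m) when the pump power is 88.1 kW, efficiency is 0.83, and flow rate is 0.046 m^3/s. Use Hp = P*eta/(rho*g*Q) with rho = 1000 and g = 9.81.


Pump head formula: Hp = P * eta / (rho * g * Q).
Numerator: P * eta = 88.1 * 1000 * 0.83 = 73123.0 W.
Denominator: rho * g * Q = 1000 * 9.81 * 0.046 = 451.26.
Hp = 73123.0 / 451.26 = 162.04 m.

162.04


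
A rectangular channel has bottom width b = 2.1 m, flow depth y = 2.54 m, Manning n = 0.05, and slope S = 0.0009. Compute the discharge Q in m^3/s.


For a rectangular channel, the cross-sectional area A = b * y = 2.1 * 2.54 = 5.33 m^2.
The wetted perimeter P = b + 2y = 2.1 + 2*2.54 = 7.18 m.
Hydraulic radius R = A/P = 5.33/7.18 = 0.7429 m.
Velocity V = (1/n)*R^(2/3)*S^(1/2) = (1/0.05)*0.7429^(2/3)*0.0009^(1/2) = 0.4922 m/s.
Discharge Q = A * V = 5.33 * 0.4922 = 2.625 m^3/s.

2.625


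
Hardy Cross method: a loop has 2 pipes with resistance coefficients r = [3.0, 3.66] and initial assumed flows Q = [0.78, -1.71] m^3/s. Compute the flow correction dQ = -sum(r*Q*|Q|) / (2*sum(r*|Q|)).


Numerator terms (r*Q*|Q|): 3.0*0.78*|0.78| = 1.8252; 3.66*-1.71*|-1.71| = -10.7022.
Sum of numerator = -8.877.
Denominator terms (r*|Q|): 3.0*|0.78| = 2.34; 3.66*|-1.71| = 6.2586.
2 * sum of denominator = 2 * 8.5986 = 17.1972.
dQ = --8.877 / 17.1972 = 0.5162 m^3/s.

0.5162


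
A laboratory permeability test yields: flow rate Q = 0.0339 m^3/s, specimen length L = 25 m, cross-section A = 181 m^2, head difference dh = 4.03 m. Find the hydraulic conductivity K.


From K = Q*L / (A*dh):
Numerator: Q*L = 0.0339 * 25 = 0.8475.
Denominator: A*dh = 181 * 4.03 = 729.43.
K = 0.8475 / 729.43 = 0.001162 m/s.

0.001162


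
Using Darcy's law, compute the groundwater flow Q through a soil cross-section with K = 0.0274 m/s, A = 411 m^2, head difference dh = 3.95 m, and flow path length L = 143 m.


Darcy's law: Q = K * A * i, where i = dh/L.
Hydraulic gradient i = 3.95 / 143 = 0.027622.
Q = 0.0274 * 411 * 0.027622
  = 0.3111 m^3/s.

0.3111


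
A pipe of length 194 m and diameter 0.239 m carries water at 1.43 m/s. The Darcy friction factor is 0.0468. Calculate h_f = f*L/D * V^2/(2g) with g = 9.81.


Darcy-Weisbach equation: h_f = f * (L/D) * V^2/(2g).
f * L/D = 0.0468 * 194/0.239 = 37.9883.
V^2/(2g) = 1.43^2 / (2*9.81) = 2.0449 / 19.62 = 0.1042 m.
h_f = 37.9883 * 0.1042 = 3.959 m.

3.959


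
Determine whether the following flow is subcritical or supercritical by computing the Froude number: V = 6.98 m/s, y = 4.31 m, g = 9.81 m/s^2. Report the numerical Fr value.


The Froude number is defined as Fr = V / sqrt(g*y).
g*y = 9.81 * 4.31 = 42.2811.
sqrt(g*y) = sqrt(42.2811) = 6.5024.
Fr = 6.98 / 6.5024 = 1.0735.
Since Fr > 1, the flow is supercritical.

1.0735


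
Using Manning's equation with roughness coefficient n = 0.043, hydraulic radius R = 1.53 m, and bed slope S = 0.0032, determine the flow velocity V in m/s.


Manning's equation gives V = (1/n) * R^(2/3) * S^(1/2).
First, compute R^(2/3) = 1.53^(2/3) = 1.3278.
Next, S^(1/2) = 0.0032^(1/2) = 0.056569.
Then 1/n = 1/0.043 = 23.26.
V = 23.26 * 1.3278 * 0.056569 = 1.7468 m/s.

1.7468


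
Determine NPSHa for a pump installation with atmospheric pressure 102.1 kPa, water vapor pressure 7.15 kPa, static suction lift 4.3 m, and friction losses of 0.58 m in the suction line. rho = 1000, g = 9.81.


NPSHa = p_atm/(rho*g) - z_s - hf_s - p_vap/(rho*g).
p_atm/(rho*g) = 102.1*1000 / (1000*9.81) = 10.408 m.
p_vap/(rho*g) = 7.15*1000 / (1000*9.81) = 0.729 m.
NPSHa = 10.408 - 4.3 - 0.58 - 0.729
      = 4.8 m.

4.8


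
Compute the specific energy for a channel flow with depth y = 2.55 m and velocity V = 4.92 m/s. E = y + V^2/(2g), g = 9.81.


Specific energy E = y + V^2/(2g).
Velocity head = V^2/(2g) = 4.92^2 / (2*9.81) = 24.2064 / 19.62 = 1.2338 m.
E = 2.55 + 1.2338 = 3.7838 m.

3.7838


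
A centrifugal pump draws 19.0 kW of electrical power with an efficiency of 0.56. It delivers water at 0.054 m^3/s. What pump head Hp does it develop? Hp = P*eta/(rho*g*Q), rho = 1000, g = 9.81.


Pump head formula: Hp = P * eta / (rho * g * Q).
Numerator: P * eta = 19.0 * 1000 * 0.56 = 10640.0 W.
Denominator: rho * g * Q = 1000 * 9.81 * 0.054 = 529.74.
Hp = 10640.0 / 529.74 = 20.09 m.

20.09


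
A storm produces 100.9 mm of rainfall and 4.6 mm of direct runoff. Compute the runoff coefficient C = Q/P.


The runoff coefficient C = runoff depth / rainfall depth.
C = 4.6 / 100.9
  = 0.0456.

0.0456


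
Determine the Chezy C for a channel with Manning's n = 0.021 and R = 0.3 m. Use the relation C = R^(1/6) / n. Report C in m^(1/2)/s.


The Chezy coefficient relates to Manning's n through C = R^(1/6) / n.
R^(1/6) = 0.3^(1/6) = 0.818189.
C = 0.818189 / 0.021 = 38.96 m^(1/2)/s.

38.96


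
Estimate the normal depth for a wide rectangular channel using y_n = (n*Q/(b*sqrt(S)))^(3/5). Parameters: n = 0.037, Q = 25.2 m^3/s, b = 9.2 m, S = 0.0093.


We use the wide-channel approximation y_n = (n*Q/(b*sqrt(S)))^(3/5).
sqrt(S) = sqrt(0.0093) = 0.096437.
Numerator: n*Q = 0.037 * 25.2 = 0.9324.
Denominator: b*sqrt(S) = 9.2 * 0.096437 = 0.88722.
arg = 1.0509.
y_n = 1.0509^(3/5) = 1.0303 m.

1.0303


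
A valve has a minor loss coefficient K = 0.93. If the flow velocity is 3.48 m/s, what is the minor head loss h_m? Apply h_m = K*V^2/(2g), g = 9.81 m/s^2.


Minor loss formula: h_m = K * V^2/(2g).
V^2 = 3.48^2 = 12.1104.
V^2/(2g) = 12.1104 / 19.62 = 0.6172 m.
h_m = 0.93 * 0.6172 = 0.574 m.

0.574


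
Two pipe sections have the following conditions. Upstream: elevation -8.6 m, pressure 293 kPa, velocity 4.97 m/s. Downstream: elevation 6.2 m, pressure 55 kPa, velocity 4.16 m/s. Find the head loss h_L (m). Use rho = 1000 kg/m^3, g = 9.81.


Total head at each section: H = z + p/(rho*g) + V^2/(2g).
H1 = -8.6 + 293*1000/(1000*9.81) + 4.97^2/(2*9.81)
   = -8.6 + 29.867 + 1.259
   = 22.526 m.
H2 = 6.2 + 55*1000/(1000*9.81) + 4.16^2/(2*9.81)
   = 6.2 + 5.607 + 0.882
   = 12.689 m.
h_L = H1 - H2 = 22.526 - 12.689 = 9.838 m.

9.838


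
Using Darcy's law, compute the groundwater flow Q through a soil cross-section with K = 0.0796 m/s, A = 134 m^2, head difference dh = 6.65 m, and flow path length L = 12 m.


Darcy's law: Q = K * A * i, where i = dh/L.
Hydraulic gradient i = 6.65 / 12 = 0.554167.
Q = 0.0796 * 134 * 0.554167
  = 5.911 m^3/s.

5.911


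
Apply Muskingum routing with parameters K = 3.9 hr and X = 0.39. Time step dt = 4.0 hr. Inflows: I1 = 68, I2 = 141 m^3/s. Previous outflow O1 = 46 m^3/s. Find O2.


Muskingum coefficients:
denom = 2*K*(1-X) + dt = 2*3.9*(1-0.39) + 4.0 = 8.758.
C0 = (dt - 2*K*X)/denom = (4.0 - 2*3.9*0.39)/8.758 = 0.1094.
C1 = (dt + 2*K*X)/denom = (4.0 + 2*3.9*0.39)/8.758 = 0.8041.
C2 = (2*K*(1-X) - dt)/denom = 0.0865.
O2 = C0*I2 + C1*I1 + C2*O1
   = 0.1094*141 + 0.8041*68 + 0.0865*46
   = 74.08 m^3/s.

74.08


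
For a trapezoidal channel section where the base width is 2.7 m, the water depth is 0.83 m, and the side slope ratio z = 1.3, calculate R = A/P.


For a trapezoidal section with side slope z:
A = (b + z*y)*y = (2.7 + 1.3*0.83)*0.83 = 3.137 m^2.
P = b + 2*y*sqrt(1 + z^2) = 2.7 + 2*0.83*sqrt(1 + 1.3^2) = 5.423 m.
R = A/P = 3.137 / 5.423 = 0.5784 m.

0.5784


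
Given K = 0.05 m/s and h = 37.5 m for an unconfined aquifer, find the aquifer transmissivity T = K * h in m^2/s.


Transmissivity is defined as T = K * h.
T = 0.05 * 37.5
  = 1.875 m^2/s.

1.875


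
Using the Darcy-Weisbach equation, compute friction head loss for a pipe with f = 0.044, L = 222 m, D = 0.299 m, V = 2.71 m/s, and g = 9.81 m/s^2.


Darcy-Weisbach equation: h_f = f * (L/D) * V^2/(2g).
f * L/D = 0.044 * 222/0.299 = 32.6689.
V^2/(2g) = 2.71^2 / (2*9.81) = 7.3441 / 19.62 = 0.3743 m.
h_f = 32.6689 * 0.3743 = 12.229 m.

12.229


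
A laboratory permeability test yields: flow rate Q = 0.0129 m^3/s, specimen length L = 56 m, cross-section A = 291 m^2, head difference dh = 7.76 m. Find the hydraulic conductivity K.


From K = Q*L / (A*dh):
Numerator: Q*L = 0.0129 * 56 = 0.7224.
Denominator: A*dh = 291 * 7.76 = 2258.16.
K = 0.7224 / 2258.16 = 0.00032 m/s.

0.00032


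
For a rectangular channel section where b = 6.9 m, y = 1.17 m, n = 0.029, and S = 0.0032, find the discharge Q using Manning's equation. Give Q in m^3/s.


For a rectangular channel, the cross-sectional area A = b * y = 6.9 * 1.17 = 8.07 m^2.
The wetted perimeter P = b + 2y = 6.9 + 2*1.17 = 9.24 m.
Hydraulic radius R = A/P = 8.07/9.24 = 0.8737 m.
Velocity V = (1/n)*R^(2/3)*S^(1/2) = (1/0.029)*0.8737^(2/3)*0.0032^(1/2) = 1.7827 m/s.
Discharge Q = A * V = 8.07 * 1.7827 = 14.392 m^3/s.

14.392


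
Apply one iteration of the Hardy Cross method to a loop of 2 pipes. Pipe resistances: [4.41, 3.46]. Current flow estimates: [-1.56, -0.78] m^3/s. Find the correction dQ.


Numerator terms (r*Q*|Q|): 4.41*-1.56*|-1.56| = -10.7322; 3.46*-0.78*|-0.78| = -2.1051.
Sum of numerator = -12.8372.
Denominator terms (r*|Q|): 4.41*|-1.56| = 6.8796; 3.46*|-0.78| = 2.6988.
2 * sum of denominator = 2 * 9.5784 = 19.1568.
dQ = --12.8372 / 19.1568 = 0.6701 m^3/s.

0.6701


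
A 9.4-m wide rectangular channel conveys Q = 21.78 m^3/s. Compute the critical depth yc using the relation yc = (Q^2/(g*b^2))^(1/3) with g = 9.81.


Using yc = (Q^2 / (g * b^2))^(1/3):
Q^2 = 21.78^2 = 474.37.
g * b^2 = 9.81 * 9.4^2 = 9.81 * 88.36 = 866.81.
Q^2 / (g*b^2) = 474.37 / 866.81 = 0.5473.
yc = 0.5473^(1/3) = 0.818 m.

0.818


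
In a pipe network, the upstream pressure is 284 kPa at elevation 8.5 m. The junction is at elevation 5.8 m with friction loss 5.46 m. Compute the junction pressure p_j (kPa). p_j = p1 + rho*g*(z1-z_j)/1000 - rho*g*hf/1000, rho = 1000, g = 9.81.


Junction pressure: p_j = p1 + rho*g*(z1 - z_j)/1000 - rho*g*hf/1000.
Elevation term = 1000*9.81*(8.5 - 5.8)/1000 = 26.487 kPa.
Friction term = 1000*9.81*5.46/1000 = 53.563 kPa.
p_j = 284 + 26.487 - 53.563 = 256.92 kPa.

256.92


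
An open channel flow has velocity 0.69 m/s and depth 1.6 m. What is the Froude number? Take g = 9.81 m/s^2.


The Froude number is defined as Fr = V / sqrt(g*y).
g*y = 9.81 * 1.6 = 15.696.
sqrt(g*y) = sqrt(15.696) = 3.9618.
Fr = 0.69 / 3.9618 = 0.1742.

0.1742


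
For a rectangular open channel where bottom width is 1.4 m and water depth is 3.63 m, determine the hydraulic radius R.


For a rectangular section:
Flow area A = b * y = 1.4 * 3.63 = 5.08 m^2.
Wetted perimeter P = b + 2y = 1.4 + 2*3.63 = 8.66 m.
Hydraulic radius R = A/P = 5.08 / 8.66 = 0.5868 m.

0.5868


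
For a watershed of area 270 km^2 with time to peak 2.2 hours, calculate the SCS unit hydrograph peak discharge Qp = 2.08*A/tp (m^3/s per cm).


SCS formula: Qp = 2.08 * A / tp.
Qp = 2.08 * 270 / 2.2
   = 561.6 / 2.2
   = 255.27 m^3/s per cm.

255.27


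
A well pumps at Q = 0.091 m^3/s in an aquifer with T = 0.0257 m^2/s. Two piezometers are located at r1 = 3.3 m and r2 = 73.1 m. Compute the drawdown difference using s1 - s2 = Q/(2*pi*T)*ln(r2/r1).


Thiem equation: s1 - s2 = Q/(2*pi*T) * ln(r2/r1).
ln(r2/r1) = ln(73.1/3.3) = 3.0979.
Q/(2*pi*T) = 0.091 / (2*pi*0.0257) = 0.091 / 0.1615 = 0.5635.
s1 - s2 = 0.5635 * 3.0979 = 1.7458 m.

1.7458


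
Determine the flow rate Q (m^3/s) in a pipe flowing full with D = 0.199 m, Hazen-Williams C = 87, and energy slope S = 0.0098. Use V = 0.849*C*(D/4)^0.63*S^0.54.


For a full circular pipe, R = D/4 = 0.199/4 = 0.0498 m.
V = 0.849 * 87 * 0.0498^0.63 * 0.0098^0.54
  = 0.849 * 87 * 0.151001 * 0.082274
  = 0.9176 m/s.
Pipe area A = pi*D^2/4 = pi*0.199^2/4 = 0.0311 m^2.
Q = A * V = 0.0311 * 0.9176 = 0.0285 m^3/s.

0.0285


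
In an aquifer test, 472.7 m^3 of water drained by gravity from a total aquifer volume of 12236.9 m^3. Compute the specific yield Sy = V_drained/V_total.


Specific yield Sy = Volume drained / Total volume.
Sy = 472.7 / 12236.9
   = 0.0386.

0.0386


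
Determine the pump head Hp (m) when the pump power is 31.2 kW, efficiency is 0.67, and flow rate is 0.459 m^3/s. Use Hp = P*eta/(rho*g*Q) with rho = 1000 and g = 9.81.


Pump head formula: Hp = P * eta / (rho * g * Q).
Numerator: P * eta = 31.2 * 1000 * 0.67 = 20904.0 W.
Denominator: rho * g * Q = 1000 * 9.81 * 0.459 = 4502.79.
Hp = 20904.0 / 4502.79 = 4.64 m.

4.64


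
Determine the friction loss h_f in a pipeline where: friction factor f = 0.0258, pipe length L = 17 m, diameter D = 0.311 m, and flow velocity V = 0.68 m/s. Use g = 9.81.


Darcy-Weisbach equation: h_f = f * (L/D) * V^2/(2g).
f * L/D = 0.0258 * 17/0.311 = 1.4103.
V^2/(2g) = 0.68^2 / (2*9.81) = 0.4624 / 19.62 = 0.0236 m.
h_f = 1.4103 * 0.0236 = 0.033 m.

0.033


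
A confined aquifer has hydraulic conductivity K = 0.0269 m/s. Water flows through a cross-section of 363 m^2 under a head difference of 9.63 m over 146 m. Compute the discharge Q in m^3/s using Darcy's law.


Darcy's law: Q = K * A * i, where i = dh/L.
Hydraulic gradient i = 9.63 / 146 = 0.065959.
Q = 0.0269 * 363 * 0.065959
  = 0.6441 m^3/s.

0.6441


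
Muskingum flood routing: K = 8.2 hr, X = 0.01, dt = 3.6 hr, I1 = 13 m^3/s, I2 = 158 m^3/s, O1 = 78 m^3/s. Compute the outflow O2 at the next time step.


Muskingum coefficients:
denom = 2*K*(1-X) + dt = 2*8.2*(1-0.01) + 3.6 = 19.836.
C0 = (dt - 2*K*X)/denom = (3.6 - 2*8.2*0.01)/19.836 = 0.1732.
C1 = (dt + 2*K*X)/denom = (3.6 + 2*8.2*0.01)/19.836 = 0.1898.
C2 = (2*K*(1-X) - dt)/denom = 0.637.
O2 = C0*I2 + C1*I1 + C2*O1
   = 0.1732*158 + 0.1898*13 + 0.637*78
   = 79.52 m^3/s.

79.52


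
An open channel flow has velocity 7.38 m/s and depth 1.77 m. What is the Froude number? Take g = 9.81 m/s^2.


The Froude number is defined as Fr = V / sqrt(g*y).
g*y = 9.81 * 1.77 = 17.3637.
sqrt(g*y) = sqrt(17.3637) = 4.167.
Fr = 7.38 / 4.167 = 1.7711.

1.7711


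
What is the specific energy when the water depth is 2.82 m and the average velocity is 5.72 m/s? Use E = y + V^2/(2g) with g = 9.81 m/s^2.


Specific energy E = y + V^2/(2g).
Velocity head = V^2/(2g) = 5.72^2 / (2*9.81) = 32.7184 / 19.62 = 1.6676 m.
E = 2.82 + 1.6676 = 4.4876 m.

4.4876


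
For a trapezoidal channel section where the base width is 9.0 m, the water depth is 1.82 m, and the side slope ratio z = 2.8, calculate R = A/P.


For a trapezoidal section with side slope z:
A = (b + z*y)*y = (9.0 + 2.8*1.82)*1.82 = 25.655 m^2.
P = b + 2*y*sqrt(1 + z^2) = 9.0 + 2*1.82*sqrt(1 + 2.8^2) = 19.822 m.
R = A/P = 25.655 / 19.822 = 1.2942 m.

1.2942


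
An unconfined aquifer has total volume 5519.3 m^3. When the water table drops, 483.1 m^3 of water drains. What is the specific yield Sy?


Specific yield Sy = Volume drained / Total volume.
Sy = 483.1 / 5519.3
   = 0.0875.

0.0875


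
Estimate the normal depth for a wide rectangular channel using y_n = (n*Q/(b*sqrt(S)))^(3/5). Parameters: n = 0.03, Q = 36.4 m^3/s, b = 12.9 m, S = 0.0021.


We use the wide-channel approximation y_n = (n*Q/(b*sqrt(S)))^(3/5).
sqrt(S) = sqrt(0.0021) = 0.045826.
Numerator: n*Q = 0.03 * 36.4 = 1.092.
Denominator: b*sqrt(S) = 12.9 * 0.045826 = 0.591155.
arg = 1.8472.
y_n = 1.8472^(3/5) = 1.4452 m.

1.4452


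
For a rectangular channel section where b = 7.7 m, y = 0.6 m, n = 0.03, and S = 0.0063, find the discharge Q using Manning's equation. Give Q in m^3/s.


For a rectangular channel, the cross-sectional area A = b * y = 7.7 * 0.6 = 4.62 m^2.
The wetted perimeter P = b + 2y = 7.7 + 2*0.6 = 8.9 m.
Hydraulic radius R = A/P = 4.62/8.9 = 0.5191 m.
Velocity V = (1/n)*R^(2/3)*S^(1/2) = (1/0.03)*0.5191^(2/3)*0.0063^(1/2) = 1.7089 m/s.
Discharge Q = A * V = 4.62 * 1.7089 = 7.895 m^3/s.

7.895


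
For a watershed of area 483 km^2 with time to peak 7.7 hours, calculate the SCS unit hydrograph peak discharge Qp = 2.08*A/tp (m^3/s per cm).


SCS formula: Qp = 2.08 * A / tp.
Qp = 2.08 * 483 / 7.7
   = 1004.64 / 7.7
   = 130.47 m^3/s per cm.

130.47


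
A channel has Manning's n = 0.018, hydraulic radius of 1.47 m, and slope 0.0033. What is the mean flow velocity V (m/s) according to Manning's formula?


Manning's equation gives V = (1/n) * R^(2/3) * S^(1/2).
First, compute R^(2/3) = 1.47^(2/3) = 1.2928.
Next, S^(1/2) = 0.0033^(1/2) = 0.057446.
Then 1/n = 1/0.018 = 55.56.
V = 55.56 * 1.2928 * 0.057446 = 4.126 m/s.

4.126


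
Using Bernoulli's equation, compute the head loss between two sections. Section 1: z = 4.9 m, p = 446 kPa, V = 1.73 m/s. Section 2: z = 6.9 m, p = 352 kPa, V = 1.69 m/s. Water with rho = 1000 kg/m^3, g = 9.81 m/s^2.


Total head at each section: H = z + p/(rho*g) + V^2/(2g).
H1 = 4.9 + 446*1000/(1000*9.81) + 1.73^2/(2*9.81)
   = 4.9 + 45.464 + 0.1525
   = 50.516 m.
H2 = 6.9 + 352*1000/(1000*9.81) + 1.69^2/(2*9.81)
   = 6.9 + 35.882 + 0.1456
   = 42.927 m.
h_L = H1 - H2 = 50.516 - 42.927 = 7.589 m.

7.589


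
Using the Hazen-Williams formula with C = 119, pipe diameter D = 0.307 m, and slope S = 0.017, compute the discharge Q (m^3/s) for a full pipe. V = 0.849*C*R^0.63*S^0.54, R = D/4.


For a full circular pipe, R = D/4 = 0.307/4 = 0.0767 m.
V = 0.849 * 119 * 0.0767^0.63 * 0.017^0.54
  = 0.849 * 119 * 0.198426 * 0.110775
  = 2.2207 m/s.
Pipe area A = pi*D^2/4 = pi*0.307^2/4 = 0.074 m^2.
Q = A * V = 0.074 * 2.2207 = 0.1644 m^3/s.

0.1644


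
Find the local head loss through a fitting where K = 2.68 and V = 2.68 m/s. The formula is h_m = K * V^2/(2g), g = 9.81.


Minor loss formula: h_m = K * V^2/(2g).
V^2 = 2.68^2 = 7.1824.
V^2/(2g) = 7.1824 / 19.62 = 0.3661 m.
h_m = 2.68 * 0.3661 = 0.9811 m.

0.9811


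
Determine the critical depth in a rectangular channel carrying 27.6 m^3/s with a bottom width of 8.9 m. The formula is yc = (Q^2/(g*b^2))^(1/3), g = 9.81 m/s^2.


Using yc = (Q^2 / (g * b^2))^(1/3):
Q^2 = 27.6^2 = 761.76.
g * b^2 = 9.81 * 8.9^2 = 9.81 * 79.21 = 777.05.
Q^2 / (g*b^2) = 761.76 / 777.05 = 0.9803.
yc = 0.9803^(1/3) = 0.9934 m.

0.9934


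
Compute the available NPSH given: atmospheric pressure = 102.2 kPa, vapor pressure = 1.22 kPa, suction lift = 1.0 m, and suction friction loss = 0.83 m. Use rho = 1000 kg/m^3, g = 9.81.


NPSHa = p_atm/(rho*g) - z_s - hf_s - p_vap/(rho*g).
p_atm/(rho*g) = 102.2*1000 / (1000*9.81) = 10.418 m.
p_vap/(rho*g) = 1.22*1000 / (1000*9.81) = 0.124 m.
NPSHa = 10.418 - 1.0 - 0.83 - 0.124
      = 8.46 m.

8.46


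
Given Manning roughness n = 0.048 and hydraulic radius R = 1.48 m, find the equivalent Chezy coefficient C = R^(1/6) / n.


The Chezy coefficient relates to Manning's n through C = R^(1/6) / n.
R^(1/6) = 1.48^(1/6) = 1.067522.
C = 1.067522 / 0.048 = 22.24 m^(1/2)/s.

22.24


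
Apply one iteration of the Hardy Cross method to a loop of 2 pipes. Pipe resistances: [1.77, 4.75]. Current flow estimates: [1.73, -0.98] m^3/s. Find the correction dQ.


Numerator terms (r*Q*|Q|): 1.77*1.73*|1.73| = 5.2974; 4.75*-0.98*|-0.98| = -4.5619.
Sum of numerator = 0.7355.
Denominator terms (r*|Q|): 1.77*|1.73| = 3.0621; 4.75*|-0.98| = 4.655.
2 * sum of denominator = 2 * 7.7171 = 15.4342.
dQ = -0.7355 / 15.4342 = -0.0477 m^3/s.

-0.0477


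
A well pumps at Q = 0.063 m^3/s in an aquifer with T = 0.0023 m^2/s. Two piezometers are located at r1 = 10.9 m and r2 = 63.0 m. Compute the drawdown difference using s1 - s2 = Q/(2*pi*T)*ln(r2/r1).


Thiem equation: s1 - s2 = Q/(2*pi*T) * ln(r2/r1).
ln(r2/r1) = ln(63.0/10.9) = 1.7544.
Q/(2*pi*T) = 0.063 / (2*pi*0.0023) = 0.063 / 0.0145 = 4.3595.
s1 - s2 = 4.3595 * 1.7544 = 7.6481 m.

7.6481


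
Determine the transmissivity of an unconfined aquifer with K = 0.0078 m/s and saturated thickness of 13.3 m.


Transmissivity is defined as T = K * h.
T = 0.0078 * 13.3
  = 0.1037 m^2/s.

0.1037


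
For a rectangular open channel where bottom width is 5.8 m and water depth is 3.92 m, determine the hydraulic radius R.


For a rectangular section:
Flow area A = b * y = 5.8 * 3.92 = 22.74 m^2.
Wetted perimeter P = b + 2y = 5.8 + 2*3.92 = 13.64 m.
Hydraulic radius R = A/P = 22.74 / 13.64 = 1.6669 m.

1.6669


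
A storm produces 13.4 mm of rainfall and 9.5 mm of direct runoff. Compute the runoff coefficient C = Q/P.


The runoff coefficient C = runoff depth / rainfall depth.
C = 9.5 / 13.4
  = 0.709.

0.709


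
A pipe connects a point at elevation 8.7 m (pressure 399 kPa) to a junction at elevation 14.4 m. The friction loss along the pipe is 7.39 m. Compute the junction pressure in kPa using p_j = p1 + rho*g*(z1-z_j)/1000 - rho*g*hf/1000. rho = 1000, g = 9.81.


Junction pressure: p_j = p1 + rho*g*(z1 - z_j)/1000 - rho*g*hf/1000.
Elevation term = 1000*9.81*(8.7 - 14.4)/1000 = -55.917 kPa.
Friction term = 1000*9.81*7.39/1000 = 72.496 kPa.
p_j = 399 + -55.917 - 72.496 = 270.59 kPa.

270.59


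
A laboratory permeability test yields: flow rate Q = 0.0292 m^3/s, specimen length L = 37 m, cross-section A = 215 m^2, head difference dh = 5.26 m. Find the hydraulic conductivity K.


From K = Q*L / (A*dh):
Numerator: Q*L = 0.0292 * 37 = 1.0804.
Denominator: A*dh = 215 * 5.26 = 1130.9.
K = 1.0804 / 1130.9 = 0.000955 m/s.

0.000955


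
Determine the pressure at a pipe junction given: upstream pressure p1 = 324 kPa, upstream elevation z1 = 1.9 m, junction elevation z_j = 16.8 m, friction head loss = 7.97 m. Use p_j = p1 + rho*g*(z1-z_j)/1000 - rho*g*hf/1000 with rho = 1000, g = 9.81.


Junction pressure: p_j = p1 + rho*g*(z1 - z_j)/1000 - rho*g*hf/1000.
Elevation term = 1000*9.81*(1.9 - 16.8)/1000 = -146.169 kPa.
Friction term = 1000*9.81*7.97/1000 = 78.186 kPa.
p_j = 324 + -146.169 - 78.186 = 99.65 kPa.

99.65


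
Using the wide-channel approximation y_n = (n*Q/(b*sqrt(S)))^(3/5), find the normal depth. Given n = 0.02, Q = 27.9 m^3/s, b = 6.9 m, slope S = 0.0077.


We use the wide-channel approximation y_n = (n*Q/(b*sqrt(S)))^(3/5).
sqrt(S) = sqrt(0.0077) = 0.08775.
Numerator: n*Q = 0.02 * 27.9 = 0.558.
Denominator: b*sqrt(S) = 6.9 * 0.08775 = 0.605475.
arg = 0.9216.
y_n = 0.9216^(3/5) = 0.9522 m.

0.9522


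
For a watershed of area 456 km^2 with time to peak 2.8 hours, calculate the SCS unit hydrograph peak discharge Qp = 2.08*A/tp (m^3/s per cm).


SCS formula: Qp = 2.08 * A / tp.
Qp = 2.08 * 456 / 2.8
   = 948.48 / 2.8
   = 338.74 m^3/s per cm.

338.74


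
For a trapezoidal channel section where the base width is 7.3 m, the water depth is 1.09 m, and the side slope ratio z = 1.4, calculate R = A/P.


For a trapezoidal section with side slope z:
A = (b + z*y)*y = (7.3 + 1.4*1.09)*1.09 = 9.62 m^2.
P = b + 2*y*sqrt(1 + z^2) = 7.3 + 2*1.09*sqrt(1 + 1.4^2) = 11.051 m.
R = A/P = 9.62 / 11.051 = 0.8706 m.

0.8706


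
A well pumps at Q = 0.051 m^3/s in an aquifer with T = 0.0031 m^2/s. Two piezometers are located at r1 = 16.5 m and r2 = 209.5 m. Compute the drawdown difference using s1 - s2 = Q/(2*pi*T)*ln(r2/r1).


Thiem equation: s1 - s2 = Q/(2*pi*T) * ln(r2/r1).
ln(r2/r1) = ln(209.5/16.5) = 2.5414.
Q/(2*pi*T) = 0.051 / (2*pi*0.0031) = 0.051 / 0.0195 = 2.6184.
s1 - s2 = 2.6184 * 2.5414 = 6.6542 m.

6.6542


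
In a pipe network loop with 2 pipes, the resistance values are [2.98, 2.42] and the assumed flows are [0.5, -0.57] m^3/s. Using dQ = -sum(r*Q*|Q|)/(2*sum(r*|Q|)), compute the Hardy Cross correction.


Numerator terms (r*Q*|Q|): 2.98*0.5*|0.5| = 0.745; 2.42*-0.57*|-0.57| = -0.7863.
Sum of numerator = -0.0413.
Denominator terms (r*|Q|): 2.98*|0.5| = 1.49; 2.42*|-0.57| = 1.3794.
2 * sum of denominator = 2 * 2.8694 = 5.7388.
dQ = --0.0413 / 5.7388 = 0.0072 m^3/s.

0.0072


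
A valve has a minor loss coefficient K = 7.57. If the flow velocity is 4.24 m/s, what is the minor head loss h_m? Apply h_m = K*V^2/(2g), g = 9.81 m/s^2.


Minor loss formula: h_m = K * V^2/(2g).
V^2 = 4.24^2 = 17.9776.
V^2/(2g) = 17.9776 / 19.62 = 0.9163 m.
h_m = 7.57 * 0.9163 = 6.9363 m.

6.9363


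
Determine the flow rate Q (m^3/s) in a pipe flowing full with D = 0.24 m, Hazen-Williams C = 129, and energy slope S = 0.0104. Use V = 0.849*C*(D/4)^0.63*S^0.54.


For a full circular pipe, R = D/4 = 0.24/4 = 0.06 m.
V = 0.849 * 129 * 0.06^0.63 * 0.0104^0.54
  = 0.849 * 129 * 0.169916 * 0.084957
  = 1.581 m/s.
Pipe area A = pi*D^2/4 = pi*0.24^2/4 = 0.0452 m^2.
Q = A * V = 0.0452 * 1.581 = 0.0715 m^3/s.

0.0715


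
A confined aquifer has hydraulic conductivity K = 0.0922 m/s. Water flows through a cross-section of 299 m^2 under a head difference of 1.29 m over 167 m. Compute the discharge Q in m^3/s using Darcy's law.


Darcy's law: Q = K * A * i, where i = dh/L.
Hydraulic gradient i = 1.29 / 167 = 0.007725.
Q = 0.0922 * 299 * 0.007725
  = 0.2129 m^3/s.

0.2129


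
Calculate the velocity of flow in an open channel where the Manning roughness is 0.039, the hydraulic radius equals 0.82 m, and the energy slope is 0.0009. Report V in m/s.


Manning's equation gives V = (1/n) * R^(2/3) * S^(1/2).
First, compute R^(2/3) = 0.82^(2/3) = 0.8761.
Next, S^(1/2) = 0.0009^(1/2) = 0.03.
Then 1/n = 1/0.039 = 25.64.
V = 25.64 * 0.8761 * 0.03 = 0.6739 m/s.

0.6739


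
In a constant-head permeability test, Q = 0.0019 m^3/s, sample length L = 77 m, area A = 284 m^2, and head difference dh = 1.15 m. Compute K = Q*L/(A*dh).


From K = Q*L / (A*dh):
Numerator: Q*L = 0.0019 * 77 = 0.1463.
Denominator: A*dh = 284 * 1.15 = 326.6.
K = 0.1463 / 326.6 = 0.000448 m/s.

0.000448


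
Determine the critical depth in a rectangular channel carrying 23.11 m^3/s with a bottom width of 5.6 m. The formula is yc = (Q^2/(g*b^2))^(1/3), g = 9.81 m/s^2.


Using yc = (Q^2 / (g * b^2))^(1/3):
Q^2 = 23.11^2 = 534.07.
g * b^2 = 9.81 * 5.6^2 = 9.81 * 31.36 = 307.64.
Q^2 / (g*b^2) = 534.07 / 307.64 = 1.736.
yc = 1.736^(1/3) = 1.2019 m.

1.2019


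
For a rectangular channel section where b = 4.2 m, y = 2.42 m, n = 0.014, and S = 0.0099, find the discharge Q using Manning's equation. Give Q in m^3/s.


For a rectangular channel, the cross-sectional area A = b * y = 4.2 * 2.42 = 10.16 m^2.
The wetted perimeter P = b + 2y = 4.2 + 2*2.42 = 9.04 m.
Hydraulic radius R = A/P = 10.16/9.04 = 1.1243 m.
Velocity V = (1/n)*R^(2/3)*S^(1/2) = (1/0.014)*1.1243^(2/3)*0.0099^(1/2) = 7.6846 m/s.
Discharge Q = A * V = 10.16 * 7.6846 = 78.106 m^3/s.

78.106


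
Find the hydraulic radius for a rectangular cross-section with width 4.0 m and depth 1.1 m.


For a rectangular section:
Flow area A = b * y = 4.0 * 1.1 = 4.4 m^2.
Wetted perimeter P = b + 2y = 4.0 + 2*1.1 = 6.2 m.
Hydraulic radius R = A/P = 4.4 / 6.2 = 0.7097 m.

0.7097


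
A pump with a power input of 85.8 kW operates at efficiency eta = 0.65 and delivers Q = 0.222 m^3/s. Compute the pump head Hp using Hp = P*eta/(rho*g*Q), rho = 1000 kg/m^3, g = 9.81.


Pump head formula: Hp = P * eta / (rho * g * Q).
Numerator: P * eta = 85.8 * 1000 * 0.65 = 55770.0 W.
Denominator: rho * g * Q = 1000 * 9.81 * 0.222 = 2177.82.
Hp = 55770.0 / 2177.82 = 25.61 m.

25.61


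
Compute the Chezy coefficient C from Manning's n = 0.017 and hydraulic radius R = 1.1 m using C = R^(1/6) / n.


The Chezy coefficient relates to Manning's n through C = R^(1/6) / n.
R^(1/6) = 1.1^(1/6) = 1.016012.
C = 1.016012 / 0.017 = 59.77 m^(1/2)/s.

59.77


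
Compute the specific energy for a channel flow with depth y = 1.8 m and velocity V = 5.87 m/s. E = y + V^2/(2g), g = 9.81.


Specific energy E = y + V^2/(2g).
Velocity head = V^2/(2g) = 5.87^2 / (2*9.81) = 34.4569 / 19.62 = 1.7562 m.
E = 1.8 + 1.7562 = 3.5562 m.

3.5562


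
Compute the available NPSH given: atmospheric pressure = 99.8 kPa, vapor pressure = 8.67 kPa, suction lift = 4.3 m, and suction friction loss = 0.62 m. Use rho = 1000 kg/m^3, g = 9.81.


NPSHa = p_atm/(rho*g) - z_s - hf_s - p_vap/(rho*g).
p_atm/(rho*g) = 99.8*1000 / (1000*9.81) = 10.173 m.
p_vap/(rho*g) = 8.67*1000 / (1000*9.81) = 0.884 m.
NPSHa = 10.173 - 4.3 - 0.62 - 0.884
      = 4.37 m.

4.37


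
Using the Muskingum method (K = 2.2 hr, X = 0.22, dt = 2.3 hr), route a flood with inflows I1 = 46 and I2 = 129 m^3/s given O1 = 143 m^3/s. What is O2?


Muskingum coefficients:
denom = 2*K*(1-X) + dt = 2*2.2*(1-0.22) + 2.3 = 5.732.
C0 = (dt - 2*K*X)/denom = (2.3 - 2*2.2*0.22)/5.732 = 0.2324.
C1 = (dt + 2*K*X)/denom = (2.3 + 2*2.2*0.22)/5.732 = 0.5701.
C2 = (2*K*(1-X) - dt)/denom = 0.1975.
O2 = C0*I2 + C1*I1 + C2*O1
   = 0.2324*129 + 0.5701*46 + 0.1975*143
   = 84.44 m^3/s.

84.44


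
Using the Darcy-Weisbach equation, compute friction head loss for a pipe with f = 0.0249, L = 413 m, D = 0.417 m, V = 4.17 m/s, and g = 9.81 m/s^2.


Darcy-Weisbach equation: h_f = f * (L/D) * V^2/(2g).
f * L/D = 0.0249 * 413/0.417 = 24.6612.
V^2/(2g) = 4.17^2 / (2*9.81) = 17.3889 / 19.62 = 0.8863 m.
h_f = 24.6612 * 0.8863 = 21.857 m.

21.857


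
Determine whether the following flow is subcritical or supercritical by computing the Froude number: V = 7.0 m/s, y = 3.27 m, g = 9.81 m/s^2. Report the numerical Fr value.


The Froude number is defined as Fr = V / sqrt(g*y).
g*y = 9.81 * 3.27 = 32.0787.
sqrt(g*y) = sqrt(32.0787) = 5.6638.
Fr = 7.0 / 5.6638 = 1.2359.
Since Fr > 1, the flow is supercritical.

1.2359


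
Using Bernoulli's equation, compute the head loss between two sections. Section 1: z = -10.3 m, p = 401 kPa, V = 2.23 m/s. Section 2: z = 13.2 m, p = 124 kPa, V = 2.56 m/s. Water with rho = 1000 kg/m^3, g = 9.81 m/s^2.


Total head at each section: H = z + p/(rho*g) + V^2/(2g).
H1 = -10.3 + 401*1000/(1000*9.81) + 2.23^2/(2*9.81)
   = -10.3 + 40.877 + 0.2535
   = 30.83 m.
H2 = 13.2 + 124*1000/(1000*9.81) + 2.56^2/(2*9.81)
   = 13.2 + 12.64 + 0.334
   = 26.174 m.
h_L = H1 - H2 = 30.83 - 26.174 = 4.656 m.

4.656


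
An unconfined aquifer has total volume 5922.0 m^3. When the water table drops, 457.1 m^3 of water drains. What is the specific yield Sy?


Specific yield Sy = Volume drained / Total volume.
Sy = 457.1 / 5922.0
   = 0.0772.

0.0772


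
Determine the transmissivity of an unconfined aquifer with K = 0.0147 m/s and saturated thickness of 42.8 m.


Transmissivity is defined as T = K * h.
T = 0.0147 * 42.8
  = 0.6292 m^2/s.

0.6292


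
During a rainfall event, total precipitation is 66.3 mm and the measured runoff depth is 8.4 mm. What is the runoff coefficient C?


The runoff coefficient C = runoff depth / rainfall depth.
C = 8.4 / 66.3
  = 0.1267.

0.1267


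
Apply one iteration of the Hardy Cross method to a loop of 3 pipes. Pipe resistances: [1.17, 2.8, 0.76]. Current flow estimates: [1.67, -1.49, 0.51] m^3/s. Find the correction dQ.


Numerator terms (r*Q*|Q|): 1.17*1.67*|1.67| = 3.263; 2.8*-1.49*|-1.49| = -6.2163; 0.76*0.51*|0.51| = 0.1977.
Sum of numerator = -2.7556.
Denominator terms (r*|Q|): 1.17*|1.67| = 1.9539; 2.8*|-1.49| = 4.172; 0.76*|0.51| = 0.3876.
2 * sum of denominator = 2 * 6.5135 = 13.027.
dQ = --2.7556 / 13.027 = 0.2115 m^3/s.

0.2115


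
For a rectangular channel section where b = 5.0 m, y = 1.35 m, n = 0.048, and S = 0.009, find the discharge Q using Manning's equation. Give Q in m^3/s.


For a rectangular channel, the cross-sectional area A = b * y = 5.0 * 1.35 = 6.75 m^2.
The wetted perimeter P = b + 2y = 5.0 + 2*1.35 = 7.7 m.
Hydraulic radius R = A/P = 6.75/7.7 = 0.8766 m.
Velocity V = (1/n)*R^(2/3)*S^(1/2) = (1/0.048)*0.8766^(2/3)*0.009^(1/2) = 1.8103 m/s.
Discharge Q = A * V = 6.75 * 1.8103 = 12.22 m^3/s.

12.22


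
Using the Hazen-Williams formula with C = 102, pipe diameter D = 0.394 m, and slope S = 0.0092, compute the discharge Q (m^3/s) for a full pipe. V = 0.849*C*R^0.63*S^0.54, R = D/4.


For a full circular pipe, R = D/4 = 0.394/4 = 0.0985 m.
V = 0.849 * 102 * 0.0985^0.63 * 0.0092^0.54
  = 0.849 * 102 * 0.232201 * 0.079514
  = 1.5989 m/s.
Pipe area A = pi*D^2/4 = pi*0.394^2/4 = 0.1219 m^2.
Q = A * V = 0.1219 * 1.5989 = 0.1949 m^3/s.

0.1949


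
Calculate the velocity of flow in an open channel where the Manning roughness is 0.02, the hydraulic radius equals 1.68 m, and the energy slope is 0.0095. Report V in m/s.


Manning's equation gives V = (1/n) * R^(2/3) * S^(1/2).
First, compute R^(2/3) = 1.68^(2/3) = 1.4132.
Next, S^(1/2) = 0.0095^(1/2) = 0.097468.
Then 1/n = 1/0.02 = 50.0.
V = 50.0 * 1.4132 * 0.097468 = 6.8871 m/s.

6.8871


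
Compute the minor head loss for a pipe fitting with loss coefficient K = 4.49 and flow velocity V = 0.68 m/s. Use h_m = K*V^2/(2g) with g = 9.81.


Minor loss formula: h_m = K * V^2/(2g).
V^2 = 0.68^2 = 0.4624.
V^2/(2g) = 0.4624 / 19.62 = 0.0236 m.
h_m = 4.49 * 0.0236 = 0.1058 m.

0.1058
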